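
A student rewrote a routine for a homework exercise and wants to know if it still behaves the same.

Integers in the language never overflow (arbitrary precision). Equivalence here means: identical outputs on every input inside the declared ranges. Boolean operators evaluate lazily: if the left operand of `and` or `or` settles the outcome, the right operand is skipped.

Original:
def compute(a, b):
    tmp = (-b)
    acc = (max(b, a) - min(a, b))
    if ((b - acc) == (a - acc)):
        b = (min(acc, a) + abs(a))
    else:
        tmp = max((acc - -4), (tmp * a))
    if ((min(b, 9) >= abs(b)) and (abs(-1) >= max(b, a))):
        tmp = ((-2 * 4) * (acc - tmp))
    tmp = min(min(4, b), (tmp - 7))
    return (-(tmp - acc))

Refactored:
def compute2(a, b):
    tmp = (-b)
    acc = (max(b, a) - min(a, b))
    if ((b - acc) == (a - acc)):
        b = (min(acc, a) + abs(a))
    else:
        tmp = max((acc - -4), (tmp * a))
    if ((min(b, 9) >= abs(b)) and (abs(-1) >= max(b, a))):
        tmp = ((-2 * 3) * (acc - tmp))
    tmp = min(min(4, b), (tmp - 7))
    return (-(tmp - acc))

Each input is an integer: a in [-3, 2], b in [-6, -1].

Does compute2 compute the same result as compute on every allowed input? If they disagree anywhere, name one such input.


Not equivalent: a=-1, b=-1 separates them (0 vs 1).
compute: tmp becomes 1; next acc becomes 0; next ((b - acc) == (a - acc)) evaluates to true; next b becomes 0; next ((min(b, 9) >= abs(b)) and (abs(-1) >= max(b, a))) evaluates to true; next tmp becomes 8; next tmp becomes 0; next final value 0
compute2: tmp becomes 1; next acc becomes 0; next ((b - acc) == (a - acc)) evaluates to true; next b becomes 0; next ((min(b, 9) >= abs(b)) and (abs(-1) >= max(b, a))) evaluates to true; next tmp becomes 6; next tmp becomes -1; next final value 1
verdict: not equivalent; witness: a=-1, b=-1


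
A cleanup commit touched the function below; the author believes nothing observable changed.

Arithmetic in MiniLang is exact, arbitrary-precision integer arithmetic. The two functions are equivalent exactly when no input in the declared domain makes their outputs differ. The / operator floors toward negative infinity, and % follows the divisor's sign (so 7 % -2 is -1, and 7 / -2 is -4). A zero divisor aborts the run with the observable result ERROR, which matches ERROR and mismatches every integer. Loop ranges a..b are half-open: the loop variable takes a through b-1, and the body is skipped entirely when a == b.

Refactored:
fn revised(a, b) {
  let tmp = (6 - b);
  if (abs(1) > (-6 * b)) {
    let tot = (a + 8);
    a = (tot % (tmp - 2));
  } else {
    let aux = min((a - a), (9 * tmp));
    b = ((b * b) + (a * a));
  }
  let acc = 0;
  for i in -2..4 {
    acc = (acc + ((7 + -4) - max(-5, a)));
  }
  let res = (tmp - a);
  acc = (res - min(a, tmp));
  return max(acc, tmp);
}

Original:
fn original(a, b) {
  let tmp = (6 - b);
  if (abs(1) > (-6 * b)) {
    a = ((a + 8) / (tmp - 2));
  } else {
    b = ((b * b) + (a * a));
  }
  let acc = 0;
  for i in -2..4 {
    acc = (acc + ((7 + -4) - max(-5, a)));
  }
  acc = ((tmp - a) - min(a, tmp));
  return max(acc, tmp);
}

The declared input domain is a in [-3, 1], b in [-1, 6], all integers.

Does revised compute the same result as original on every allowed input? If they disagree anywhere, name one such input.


Not equivalent: a=-3, b=5 separates them (11 vs 1).
original: tmp=1, then (abs(1) > (-6 * b)) is true, then a=-5, then acc=0, then (i=-2), then acc=8, then (i=-1), then acc=16, then (i=0), then acc=24, then (i=1), then acc=32, then (i=2), then acc=40, then (i=3), then acc=48, then acc=11, then returns 11
revised: tmp=1, then (abs(1) > (-6 * b)) is true, then tot=5, then a=0, then acc=0, then (i=-2), then acc=3, then (i=-1), then acc=6, then (i=0), then acc=9, then (i=1), then acc=12, then (i=2), then acc=15, then (i=3), then acc=18, then res=1, then acc=1, then returns 1
verdict: not equivalent; witness: a=-3, b=5


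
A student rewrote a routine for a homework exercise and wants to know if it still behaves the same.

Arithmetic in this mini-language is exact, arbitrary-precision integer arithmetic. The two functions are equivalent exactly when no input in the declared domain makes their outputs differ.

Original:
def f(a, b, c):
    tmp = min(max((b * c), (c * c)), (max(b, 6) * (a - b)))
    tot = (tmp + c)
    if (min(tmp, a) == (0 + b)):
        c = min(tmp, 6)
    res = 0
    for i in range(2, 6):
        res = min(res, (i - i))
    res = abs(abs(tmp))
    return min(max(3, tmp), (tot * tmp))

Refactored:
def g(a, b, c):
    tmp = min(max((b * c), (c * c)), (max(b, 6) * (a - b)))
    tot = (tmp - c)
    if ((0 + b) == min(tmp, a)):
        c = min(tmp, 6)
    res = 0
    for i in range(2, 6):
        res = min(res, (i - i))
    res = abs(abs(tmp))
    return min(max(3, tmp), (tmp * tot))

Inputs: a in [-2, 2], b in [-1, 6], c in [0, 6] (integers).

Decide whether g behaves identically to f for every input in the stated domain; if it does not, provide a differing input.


There is a counterexample at a=-2, b=-1, c=6: 0 on one side, 3 on the other.
f: tmp=-6, then tot=0, then (min(tmp, a) == (0 + b)) is false, then res=0, then (i=2), then res=0, then (i=3), then res=0, then (i=4), then res=0, then (i=5), then res=0, then res=6, then returns 0
g: tmp=-6, then tot=-12, then ((0 + b) == min(tmp, a)) is false, then res=0, then (i=2), then res=0, then (i=3), then res=0, then (i=4), then res=0, then (i=5), then res=0, then res=6, then returns 3
verdict: not equivalent; witness: a=-2, b=-1, c=6


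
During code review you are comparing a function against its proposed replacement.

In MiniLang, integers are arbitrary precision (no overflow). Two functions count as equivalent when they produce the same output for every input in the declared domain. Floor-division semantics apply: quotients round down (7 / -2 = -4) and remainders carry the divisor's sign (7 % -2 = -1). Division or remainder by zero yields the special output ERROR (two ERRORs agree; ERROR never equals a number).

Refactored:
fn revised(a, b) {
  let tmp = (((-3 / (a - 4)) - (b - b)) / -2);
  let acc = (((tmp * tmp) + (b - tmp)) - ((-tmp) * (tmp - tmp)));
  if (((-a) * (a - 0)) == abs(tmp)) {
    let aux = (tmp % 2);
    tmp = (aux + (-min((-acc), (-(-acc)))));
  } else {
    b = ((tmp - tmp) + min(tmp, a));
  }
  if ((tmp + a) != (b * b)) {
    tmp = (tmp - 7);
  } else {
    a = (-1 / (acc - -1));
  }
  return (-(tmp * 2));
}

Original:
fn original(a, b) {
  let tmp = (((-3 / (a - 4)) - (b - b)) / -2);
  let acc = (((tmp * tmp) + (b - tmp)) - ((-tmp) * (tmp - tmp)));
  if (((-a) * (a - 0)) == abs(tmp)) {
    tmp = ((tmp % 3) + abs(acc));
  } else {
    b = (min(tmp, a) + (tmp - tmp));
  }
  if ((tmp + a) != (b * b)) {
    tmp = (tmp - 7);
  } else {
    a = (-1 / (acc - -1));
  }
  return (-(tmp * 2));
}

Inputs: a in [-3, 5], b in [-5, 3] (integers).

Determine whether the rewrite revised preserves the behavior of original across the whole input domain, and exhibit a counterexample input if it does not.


The edit looks behavioral (`3` became `2`), but over these ranges it never changes the outcome.
As a probe, take a=-1, b=1: original runs tmp = 0; acc = 1; (((-a) * (a - 0)) == abs(tmp)) -> false; b = -1; ((tmp + a) != (b * b)) -> true; tmp = -7; return 14; revised runs tmp = 0; acc = 1; (((-a) * (a - 0)) == abs(tmp)) -> false; b = -1; ((tmp + a) != (b * b)) -> true; tmp = -7; return 14; both end at 14.
Every one of the 81 inputs gives matching results.
verdict: equivalent


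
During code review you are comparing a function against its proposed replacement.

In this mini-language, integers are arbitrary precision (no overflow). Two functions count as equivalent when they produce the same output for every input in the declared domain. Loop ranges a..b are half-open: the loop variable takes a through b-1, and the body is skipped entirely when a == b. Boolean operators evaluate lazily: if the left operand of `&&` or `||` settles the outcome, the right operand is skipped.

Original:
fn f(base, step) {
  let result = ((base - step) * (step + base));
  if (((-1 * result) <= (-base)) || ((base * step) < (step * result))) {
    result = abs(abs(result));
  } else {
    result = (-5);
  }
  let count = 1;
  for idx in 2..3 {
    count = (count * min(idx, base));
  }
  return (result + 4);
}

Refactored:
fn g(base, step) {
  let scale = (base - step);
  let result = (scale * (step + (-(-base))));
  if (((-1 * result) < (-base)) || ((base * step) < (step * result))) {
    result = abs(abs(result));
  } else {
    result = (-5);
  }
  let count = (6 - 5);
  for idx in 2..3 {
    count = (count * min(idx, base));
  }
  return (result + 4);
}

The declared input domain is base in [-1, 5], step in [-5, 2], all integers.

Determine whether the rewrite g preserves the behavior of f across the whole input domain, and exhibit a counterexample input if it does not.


On input base=0, step=0, f returns 4 while g returns -1.
verdict: not equivalent; witness: base=0, step=0


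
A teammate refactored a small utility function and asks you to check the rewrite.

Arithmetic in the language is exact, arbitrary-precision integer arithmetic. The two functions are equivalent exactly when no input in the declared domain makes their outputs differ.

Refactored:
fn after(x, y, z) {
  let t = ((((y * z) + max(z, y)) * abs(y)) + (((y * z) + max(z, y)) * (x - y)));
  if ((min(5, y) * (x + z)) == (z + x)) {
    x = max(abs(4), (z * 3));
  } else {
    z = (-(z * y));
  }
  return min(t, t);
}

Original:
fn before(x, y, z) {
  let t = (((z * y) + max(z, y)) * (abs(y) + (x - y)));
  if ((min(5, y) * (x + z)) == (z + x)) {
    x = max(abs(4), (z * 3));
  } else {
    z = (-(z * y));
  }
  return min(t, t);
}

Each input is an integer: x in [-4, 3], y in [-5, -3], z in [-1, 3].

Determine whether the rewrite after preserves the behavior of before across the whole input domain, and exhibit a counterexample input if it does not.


Reading the diff, among the changes: arithmetic usage differs, plus min/max/abs usage differs.
Tracing x=-1, y=-3, z=0: before: t := 0 | ((min(5, y) * (x + z)) == (z + x)): false | z := 0 | result 0 | after: t := 0 | ((min(5, y) * (x + z)) == (z + x)): false | z := 0 | result 0 — matching result 0.
An exhaustive pass over the 120 declared inputs shows identical outputs.
verdict: equivalent


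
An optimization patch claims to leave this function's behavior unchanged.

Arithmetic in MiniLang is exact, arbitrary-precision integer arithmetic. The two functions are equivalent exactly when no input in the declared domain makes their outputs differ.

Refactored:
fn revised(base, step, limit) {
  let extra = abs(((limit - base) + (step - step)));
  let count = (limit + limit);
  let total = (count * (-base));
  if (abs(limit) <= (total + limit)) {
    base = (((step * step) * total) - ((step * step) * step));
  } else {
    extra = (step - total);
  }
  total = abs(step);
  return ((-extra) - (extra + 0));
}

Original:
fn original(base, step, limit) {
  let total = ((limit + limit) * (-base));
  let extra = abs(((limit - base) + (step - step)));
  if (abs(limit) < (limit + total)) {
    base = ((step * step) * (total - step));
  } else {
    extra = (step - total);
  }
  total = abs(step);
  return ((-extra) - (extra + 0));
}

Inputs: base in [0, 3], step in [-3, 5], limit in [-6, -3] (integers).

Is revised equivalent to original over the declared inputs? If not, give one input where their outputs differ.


The rewrite breaks on base=1, step=-3, limit=-6, where the results are 30 and -14.
original: total := 12 | extra := 7 | (abs(limit) < (limit + total)): false | extra := -15 | total := 3 | result 30
revised: extra := 7 | count := -12 | total := 12 | (abs(limit) <= (total + limit)): true | base := 135 | total := 3 | result -14
verdict: not equivalent; witness: base=1, step=-3, limit=-6


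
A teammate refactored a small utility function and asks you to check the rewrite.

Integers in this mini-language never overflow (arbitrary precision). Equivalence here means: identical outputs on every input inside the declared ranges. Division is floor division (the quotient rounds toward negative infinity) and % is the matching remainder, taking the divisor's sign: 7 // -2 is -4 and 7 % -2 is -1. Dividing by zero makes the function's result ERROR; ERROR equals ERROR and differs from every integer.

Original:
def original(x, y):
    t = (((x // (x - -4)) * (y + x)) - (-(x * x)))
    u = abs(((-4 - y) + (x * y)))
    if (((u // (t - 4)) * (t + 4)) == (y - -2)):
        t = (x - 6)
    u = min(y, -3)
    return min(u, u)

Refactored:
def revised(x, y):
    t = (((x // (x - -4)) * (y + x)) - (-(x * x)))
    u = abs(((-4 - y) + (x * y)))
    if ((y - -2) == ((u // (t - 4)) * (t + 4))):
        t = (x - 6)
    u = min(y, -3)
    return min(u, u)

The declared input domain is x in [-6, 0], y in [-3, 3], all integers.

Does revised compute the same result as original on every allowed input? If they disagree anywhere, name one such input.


Side by side, the visible changes include: same computation, different form.
Tracing x=-2, y=3: original: t becomes 3; next u becomes 13; next (((u // (t - 4)) * (t + 4)) == (y - -2)) evaluates to false; next u becomes -3; next final value -3 | revised: t becomes 3; next u becomes 13; next ((y - -2) == ((u // (t - 4)) * (t + 4))) evaluates to false; next u becomes -3; next final value -3 — matching result -3.
Checked all 49 inputs in the declared domain: the outputs agree on every one.
verdict: equivalent


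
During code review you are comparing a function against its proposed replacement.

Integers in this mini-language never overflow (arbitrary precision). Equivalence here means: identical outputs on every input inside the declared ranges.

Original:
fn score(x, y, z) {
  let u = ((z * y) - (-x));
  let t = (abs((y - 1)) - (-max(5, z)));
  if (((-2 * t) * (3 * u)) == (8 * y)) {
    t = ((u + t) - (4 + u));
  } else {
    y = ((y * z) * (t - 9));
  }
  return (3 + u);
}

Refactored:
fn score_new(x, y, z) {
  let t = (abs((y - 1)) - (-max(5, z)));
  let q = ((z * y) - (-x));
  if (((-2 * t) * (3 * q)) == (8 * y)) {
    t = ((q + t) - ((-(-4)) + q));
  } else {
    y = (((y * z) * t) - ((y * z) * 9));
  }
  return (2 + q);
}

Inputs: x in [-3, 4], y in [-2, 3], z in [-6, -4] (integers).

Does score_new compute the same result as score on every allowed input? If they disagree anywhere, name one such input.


These are not equivalent — on x=-3, y=-2, z=-6 the outputs split (12 vs 11).
score: u = 9; t = 8; (((-2 * t) * (3 * u)) == (8 * y)) -> false; y = -12; return 12
score_new: t = 8; q = 9; (((-2 * t) * (3 * q)) == (8 * y)) -> false; y = -12; return 11
verdict: not equivalent; witness: x=-3, y=-2, z=-6


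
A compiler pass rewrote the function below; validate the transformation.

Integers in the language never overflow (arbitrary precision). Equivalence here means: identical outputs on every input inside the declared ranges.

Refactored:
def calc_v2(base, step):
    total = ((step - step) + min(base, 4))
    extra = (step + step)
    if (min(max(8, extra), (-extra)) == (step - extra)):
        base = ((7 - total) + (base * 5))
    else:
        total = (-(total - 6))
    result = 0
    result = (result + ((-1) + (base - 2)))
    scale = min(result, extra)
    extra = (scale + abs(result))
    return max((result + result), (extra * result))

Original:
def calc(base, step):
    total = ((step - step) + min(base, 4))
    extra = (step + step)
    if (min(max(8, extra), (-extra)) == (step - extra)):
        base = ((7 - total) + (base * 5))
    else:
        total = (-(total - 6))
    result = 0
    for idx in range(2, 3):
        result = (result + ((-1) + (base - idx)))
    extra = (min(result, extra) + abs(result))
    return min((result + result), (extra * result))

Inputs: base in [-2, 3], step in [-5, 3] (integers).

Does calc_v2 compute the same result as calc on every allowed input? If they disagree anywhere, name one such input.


Evaluate both at base=-2, step=-5.
calc: total=-2, then extra=-10, then (min(max(8, extra), (-extra)) == (step - extra)) is false, then total=8, then result=0, then (idx=2), then result=-5, then extra=-5, then returns -10
calc_v2: total=-2, then extra=-10, then (min(max(8, extra), (-extra)) == (step - extra)) is false, then total=8, then result=0, then result=-5, then scale=-10, then extra=-5, then returns 25
-10 vs 25 — the two versions disagree here.
verdict: not equivalent; witness: base=-2, step=-5


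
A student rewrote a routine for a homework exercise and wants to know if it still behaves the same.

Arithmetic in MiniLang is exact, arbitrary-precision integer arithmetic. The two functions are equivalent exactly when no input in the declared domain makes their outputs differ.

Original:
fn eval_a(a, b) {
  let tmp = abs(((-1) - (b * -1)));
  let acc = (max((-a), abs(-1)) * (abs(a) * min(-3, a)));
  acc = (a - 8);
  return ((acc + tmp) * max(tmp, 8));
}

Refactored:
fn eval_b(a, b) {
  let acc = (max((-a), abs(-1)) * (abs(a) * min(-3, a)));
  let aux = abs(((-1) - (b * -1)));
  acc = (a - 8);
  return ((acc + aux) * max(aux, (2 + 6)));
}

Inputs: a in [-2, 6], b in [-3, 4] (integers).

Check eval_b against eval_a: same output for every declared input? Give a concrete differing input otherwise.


Equivalent — the differences include arithmetic usage differs; and local variable names differ; and constant usage differs, yet no declared input distinguishes the two.
Tracing a=5, b=2: eval_a: tmp := 1 | acc := -15 | acc := -3 | result -16 | eval_b: acc := -15 | aux := 1 | acc := -3 | result -16 — matching result -16.
An exhaustive pass over the 72 declared inputs shows identical outputs.
verdict: equivalent


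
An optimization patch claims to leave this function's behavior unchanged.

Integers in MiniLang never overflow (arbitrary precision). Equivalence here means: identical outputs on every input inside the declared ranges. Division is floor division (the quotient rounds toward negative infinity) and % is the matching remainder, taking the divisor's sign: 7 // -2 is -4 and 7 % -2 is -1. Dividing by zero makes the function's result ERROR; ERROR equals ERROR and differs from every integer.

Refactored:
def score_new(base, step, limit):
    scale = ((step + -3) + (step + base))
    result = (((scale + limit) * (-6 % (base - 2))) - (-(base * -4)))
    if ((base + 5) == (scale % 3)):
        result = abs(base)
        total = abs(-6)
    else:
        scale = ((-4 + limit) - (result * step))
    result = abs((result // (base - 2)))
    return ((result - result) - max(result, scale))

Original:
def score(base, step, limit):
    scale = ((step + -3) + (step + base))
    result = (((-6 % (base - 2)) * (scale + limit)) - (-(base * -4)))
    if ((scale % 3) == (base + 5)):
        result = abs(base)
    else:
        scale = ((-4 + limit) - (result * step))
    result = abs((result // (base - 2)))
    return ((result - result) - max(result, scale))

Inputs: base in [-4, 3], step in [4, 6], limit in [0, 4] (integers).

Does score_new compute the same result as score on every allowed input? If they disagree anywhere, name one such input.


Among the additions is an assignment to `total` whose value nothing reads, and its value is discarded.
Spot check at base=3, step=6, limit=1 — score: scale=12, then result=-12, then ((scale % 3) == (base + 5)) is false, then scale=69, then result=12, then returns -69. score_new: scale=12, then result=-12, then ((base + 5) == (scale % 3)) is false, then scale=69, then result=12, then returns -69. Both give -69.
Across all 120 domain points the two functions coincide.
verdict: equivalent


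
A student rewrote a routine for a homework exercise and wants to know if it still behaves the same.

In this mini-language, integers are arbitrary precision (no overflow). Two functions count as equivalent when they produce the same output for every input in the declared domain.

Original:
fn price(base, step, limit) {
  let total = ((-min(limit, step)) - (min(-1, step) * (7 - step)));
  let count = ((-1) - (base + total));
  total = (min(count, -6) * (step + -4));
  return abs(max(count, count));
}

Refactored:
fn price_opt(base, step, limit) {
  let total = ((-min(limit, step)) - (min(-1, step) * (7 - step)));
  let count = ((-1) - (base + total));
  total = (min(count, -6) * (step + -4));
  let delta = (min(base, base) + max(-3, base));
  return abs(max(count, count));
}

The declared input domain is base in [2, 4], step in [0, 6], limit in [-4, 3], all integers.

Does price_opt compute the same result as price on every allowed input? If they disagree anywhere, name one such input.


This is a faithful refactor — statement counts differ; local variable names differ; arithmetic usage differs; min/max/abs usage differs; constant usage differs, but the computed results match everywhere.
Spot check at base=4, step=4, limit=-1 — price: total = 4; count = -9; total = 0; return 9. price_opt: total = 4; count = -9; total = 0; delta = 8; return 9. Both give 9.
Every one of the 168 inputs gives matching results.
verdict: equivalent


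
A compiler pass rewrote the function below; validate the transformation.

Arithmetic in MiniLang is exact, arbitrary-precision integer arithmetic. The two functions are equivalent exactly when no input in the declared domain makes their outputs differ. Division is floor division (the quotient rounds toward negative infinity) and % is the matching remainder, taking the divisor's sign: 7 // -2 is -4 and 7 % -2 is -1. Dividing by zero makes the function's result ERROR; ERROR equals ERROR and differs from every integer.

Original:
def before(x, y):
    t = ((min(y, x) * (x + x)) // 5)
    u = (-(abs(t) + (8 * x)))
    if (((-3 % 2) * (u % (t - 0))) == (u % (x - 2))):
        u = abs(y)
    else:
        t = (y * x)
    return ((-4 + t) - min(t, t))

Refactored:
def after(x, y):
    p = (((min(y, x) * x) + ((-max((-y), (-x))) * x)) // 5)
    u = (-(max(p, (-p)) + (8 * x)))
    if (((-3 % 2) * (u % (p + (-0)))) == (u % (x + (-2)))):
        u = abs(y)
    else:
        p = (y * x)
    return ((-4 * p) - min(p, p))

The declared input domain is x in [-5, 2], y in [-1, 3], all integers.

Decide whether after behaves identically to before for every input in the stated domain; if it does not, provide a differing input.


x=-5, y=-1 yields -4 from before but -25 from after.
verdict: not equivalent; witness: x=-5, y=-1


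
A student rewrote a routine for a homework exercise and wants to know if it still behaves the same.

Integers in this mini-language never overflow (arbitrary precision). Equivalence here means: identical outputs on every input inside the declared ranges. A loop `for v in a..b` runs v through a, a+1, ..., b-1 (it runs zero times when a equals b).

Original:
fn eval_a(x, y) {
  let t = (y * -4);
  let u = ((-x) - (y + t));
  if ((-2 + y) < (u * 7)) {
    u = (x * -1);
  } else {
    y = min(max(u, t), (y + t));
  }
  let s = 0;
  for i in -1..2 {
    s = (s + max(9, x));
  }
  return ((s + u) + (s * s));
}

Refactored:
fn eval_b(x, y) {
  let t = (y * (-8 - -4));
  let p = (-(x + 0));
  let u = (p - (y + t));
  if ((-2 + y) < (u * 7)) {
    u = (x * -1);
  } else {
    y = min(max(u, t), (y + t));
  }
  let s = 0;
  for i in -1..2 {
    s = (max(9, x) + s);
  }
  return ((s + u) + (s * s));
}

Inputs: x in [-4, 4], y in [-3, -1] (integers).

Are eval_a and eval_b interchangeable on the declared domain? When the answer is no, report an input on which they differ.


Although local variable names differ; and constant usage differs; and statement counts differ; and arithmetic usage differs, 27/27 inputs agree.
verdict: equivalent


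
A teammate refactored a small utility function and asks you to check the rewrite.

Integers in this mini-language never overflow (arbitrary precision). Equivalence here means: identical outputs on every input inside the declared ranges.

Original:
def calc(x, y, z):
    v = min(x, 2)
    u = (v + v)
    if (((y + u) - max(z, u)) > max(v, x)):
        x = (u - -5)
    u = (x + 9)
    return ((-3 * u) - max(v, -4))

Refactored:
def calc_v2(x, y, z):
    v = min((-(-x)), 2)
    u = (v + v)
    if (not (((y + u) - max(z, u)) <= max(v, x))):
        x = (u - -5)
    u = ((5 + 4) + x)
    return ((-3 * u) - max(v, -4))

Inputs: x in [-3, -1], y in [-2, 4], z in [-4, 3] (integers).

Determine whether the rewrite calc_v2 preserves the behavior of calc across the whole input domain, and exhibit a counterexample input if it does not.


Changes here: constant usage differs; boolean connective usage differs; arithmetic usage differs; comparison usage differs; the full 168-point sweep finds no disagreement.
verdict: equivalent


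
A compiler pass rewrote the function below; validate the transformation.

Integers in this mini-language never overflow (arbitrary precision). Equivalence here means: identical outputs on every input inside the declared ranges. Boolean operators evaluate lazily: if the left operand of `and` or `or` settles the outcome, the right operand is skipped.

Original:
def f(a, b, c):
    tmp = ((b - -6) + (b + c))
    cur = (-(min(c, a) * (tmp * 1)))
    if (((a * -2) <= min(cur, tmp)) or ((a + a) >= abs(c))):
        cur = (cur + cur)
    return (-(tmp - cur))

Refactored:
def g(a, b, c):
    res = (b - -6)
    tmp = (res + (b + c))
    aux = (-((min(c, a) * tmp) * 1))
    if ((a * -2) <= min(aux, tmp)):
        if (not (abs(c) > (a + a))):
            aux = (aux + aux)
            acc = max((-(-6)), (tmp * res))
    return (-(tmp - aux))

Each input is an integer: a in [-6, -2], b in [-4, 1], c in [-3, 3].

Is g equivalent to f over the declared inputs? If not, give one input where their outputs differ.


Consider the input a=-5, b=1, c=2.
f: tmp becomes 10; next cur becomes 50; next (((a * -2) <= min(cur, tmp)) or ((a + a) >= abs(c))) evaluates to true; next cur becomes 100; next final value 90
g: res becomes 7; next tmp becomes 10; next aux becomes 50; next ((a * -2) <= min(aux, tmp)) evaluates to true; next (not (abs(c) > (a + a))) evaluates to false; next final value 40
90 against 40: the behavior changed.
verdict: not equivalent; witness: a=-5, b=1, c=2


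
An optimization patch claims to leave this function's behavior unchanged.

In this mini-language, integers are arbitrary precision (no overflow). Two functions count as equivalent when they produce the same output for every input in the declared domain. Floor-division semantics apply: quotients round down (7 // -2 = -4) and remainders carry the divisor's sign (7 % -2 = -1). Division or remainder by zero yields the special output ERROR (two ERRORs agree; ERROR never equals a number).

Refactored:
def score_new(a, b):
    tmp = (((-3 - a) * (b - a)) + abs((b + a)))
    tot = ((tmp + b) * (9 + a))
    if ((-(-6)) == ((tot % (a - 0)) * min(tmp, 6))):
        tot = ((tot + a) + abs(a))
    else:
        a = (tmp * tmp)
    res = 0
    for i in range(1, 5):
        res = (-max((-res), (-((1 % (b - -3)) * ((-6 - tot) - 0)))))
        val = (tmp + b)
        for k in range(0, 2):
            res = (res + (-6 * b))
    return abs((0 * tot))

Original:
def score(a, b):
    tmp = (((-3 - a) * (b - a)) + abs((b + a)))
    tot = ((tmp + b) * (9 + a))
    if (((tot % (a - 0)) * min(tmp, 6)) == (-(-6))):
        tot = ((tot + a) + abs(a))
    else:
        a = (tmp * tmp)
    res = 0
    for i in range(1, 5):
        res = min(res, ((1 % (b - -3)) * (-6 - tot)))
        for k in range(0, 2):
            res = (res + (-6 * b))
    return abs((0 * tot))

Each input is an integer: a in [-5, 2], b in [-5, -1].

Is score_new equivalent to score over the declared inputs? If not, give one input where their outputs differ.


This is a faithful refactor — statement counts differ, plus constant usage differs, plus arithmetic usage differs, plus min/max/abs usage differs, plus local variable names differ, but the computed results match everywhere.
Tracing a=-4, b=-1: score: tmp := 8 | tot := 35 | (((tot % (a - 0)) * min(tmp, 6)) == (-(-6))): false | a := 64 | res := 0 | iter i=1: | res := -41 | iter k=0: | res := -35 | iter k=1: | res := -29 | iter i=2: | res := -41 | iter k=0: | res := -35 | iter k=1: | res := -29 | iter i=3: | res := -41 | iter k=0: | res := -35 | iter k=1: | res := -29 | iter i=4: | res := -41 | iter k=0: | res := -35 | iter k=1: | res := -29 | result 0 | score_new: tmp := 8 | tot := 35 | ((-(-6)) == ((tot % (a - 0)) * min(tmp, 6))): false | a := 64 | res := 0 | iter i=1: | res := -41 | val := 7 | iter k=0: | res := -35 | iter k=1: | res := -29 | iter i=2: | res := -41 | val := 7 | iter k=0: | res := -35 | iter k=1: | res := -29 | iter i=3: | res := -41 | val := 7 | iter k=0: | res := -35 | iter k=1: | res := -29 | iter i=4: | res := -41 | val := 7 | iter k=0: | res := -35 | iter k=1: | res := -29 | result 0 — matching result 0.
Across all 40 domain points the two functions coincide.
verdict: equivalent


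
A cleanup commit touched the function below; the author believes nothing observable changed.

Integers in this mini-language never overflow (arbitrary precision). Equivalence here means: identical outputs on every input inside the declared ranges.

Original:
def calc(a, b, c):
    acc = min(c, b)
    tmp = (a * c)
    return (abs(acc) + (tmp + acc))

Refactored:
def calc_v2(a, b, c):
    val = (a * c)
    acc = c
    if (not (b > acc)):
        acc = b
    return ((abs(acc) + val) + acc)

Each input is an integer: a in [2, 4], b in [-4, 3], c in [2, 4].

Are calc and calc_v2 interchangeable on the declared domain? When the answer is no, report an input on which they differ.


One difference looks behavioral, but it never changes the outcome for any declared input; all 72 inputs agree.
verdict: equivalent


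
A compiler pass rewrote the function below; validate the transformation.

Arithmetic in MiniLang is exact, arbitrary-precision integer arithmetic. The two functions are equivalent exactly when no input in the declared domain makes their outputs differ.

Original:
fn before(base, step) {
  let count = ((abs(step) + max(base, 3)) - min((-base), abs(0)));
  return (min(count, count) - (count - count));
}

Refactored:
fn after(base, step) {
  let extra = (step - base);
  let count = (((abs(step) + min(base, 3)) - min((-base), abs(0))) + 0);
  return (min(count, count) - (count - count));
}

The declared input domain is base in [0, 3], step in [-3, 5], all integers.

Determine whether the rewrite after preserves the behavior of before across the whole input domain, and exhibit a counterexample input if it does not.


The rewrite breaks on base=0, step=-3, where the results are 6 and 3.
before: count := 6 | result 6
after: extra := -3 | count := 3 | result 3
verdict: not equivalent; witness: base=0, step=-3


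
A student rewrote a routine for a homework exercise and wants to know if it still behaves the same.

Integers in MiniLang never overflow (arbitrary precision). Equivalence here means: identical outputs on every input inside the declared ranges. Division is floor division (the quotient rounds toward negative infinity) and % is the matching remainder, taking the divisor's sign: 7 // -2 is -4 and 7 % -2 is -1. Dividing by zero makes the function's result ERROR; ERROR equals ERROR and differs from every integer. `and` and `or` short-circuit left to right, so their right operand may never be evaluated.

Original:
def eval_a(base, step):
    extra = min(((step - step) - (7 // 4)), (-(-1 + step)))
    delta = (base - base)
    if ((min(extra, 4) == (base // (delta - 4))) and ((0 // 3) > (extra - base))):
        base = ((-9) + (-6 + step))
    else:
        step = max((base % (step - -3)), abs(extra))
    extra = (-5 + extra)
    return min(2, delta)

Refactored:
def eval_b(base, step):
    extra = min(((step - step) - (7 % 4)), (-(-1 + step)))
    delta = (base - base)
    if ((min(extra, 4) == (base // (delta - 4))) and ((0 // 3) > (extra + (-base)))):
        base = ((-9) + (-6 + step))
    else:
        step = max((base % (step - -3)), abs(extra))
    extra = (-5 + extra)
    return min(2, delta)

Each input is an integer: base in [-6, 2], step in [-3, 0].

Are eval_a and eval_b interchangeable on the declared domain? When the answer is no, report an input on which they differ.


Try base=1, step=-3.
eval_a: extra becomes -1; next delta becomes 0; next ((min(extra, 4) == (base // (delta - 4))) and ((0 // 3) > (extra - base))) evaluates to true; next base becomes -18; next extra becomes -6; next final value 0
eval_b: extra becomes -3; next delta becomes 0; next ((min(extra, 4) == (base // (delta - 4))) and ((0 // 3) > (extra + (-base)))) evaluates to false; next hits division by zero so the output is ERROR
0 != ERROR, so the rewrite changes behavior.
verdict: not equivalent; witness: base=1, step=-3


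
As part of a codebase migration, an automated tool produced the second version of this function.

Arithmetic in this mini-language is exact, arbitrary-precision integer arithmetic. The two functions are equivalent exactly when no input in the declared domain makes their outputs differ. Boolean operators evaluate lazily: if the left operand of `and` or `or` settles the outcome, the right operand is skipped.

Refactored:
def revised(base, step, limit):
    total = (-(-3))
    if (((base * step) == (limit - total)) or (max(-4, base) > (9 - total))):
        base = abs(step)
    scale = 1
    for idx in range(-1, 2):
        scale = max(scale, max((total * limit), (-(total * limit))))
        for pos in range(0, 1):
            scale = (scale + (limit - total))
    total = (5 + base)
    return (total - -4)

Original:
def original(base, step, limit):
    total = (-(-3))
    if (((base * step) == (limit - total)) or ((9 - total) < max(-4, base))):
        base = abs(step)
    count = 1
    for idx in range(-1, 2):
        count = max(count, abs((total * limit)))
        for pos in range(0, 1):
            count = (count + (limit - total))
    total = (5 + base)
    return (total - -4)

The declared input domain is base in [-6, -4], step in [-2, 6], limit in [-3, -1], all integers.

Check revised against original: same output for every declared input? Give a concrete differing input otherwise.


Side by side, the visible changes include: local variable names differ, min/max/abs usage differs, comparison usage differs, arithmetic usage differs.
As a probe, take base=-4, step=5, limit=-3: original runs total := 3 | (((base * step) == (limit - total)) or ((9 - total) < max(-4, base))): false | count := 1 | iter idx=-1: | count := 9 | iter pos=0: | count := 3 | iter idx=0: | count := 9 | iter pos=0: | count := 3 | iter idx=1: | count := 9 | iter pos=0: | count := 3 | total := 1 | result 5; revised runs total := 3 | (((base * step) == (limit - total)) or (max(-4, base) > (9 - total))): false | scale := 1 | iter idx=-1: | scale := 9 | iter pos=0: | scale := 3 | iter idx=0: | scale := 9 | iter pos=0: | scale := 3 | iter idx=1: | scale := 9 | iter pos=0: | scale := 3 | total := 1 | result 5; both end at 5.
Across all 81 domain points the two functions coincide.
verdict: equivalent


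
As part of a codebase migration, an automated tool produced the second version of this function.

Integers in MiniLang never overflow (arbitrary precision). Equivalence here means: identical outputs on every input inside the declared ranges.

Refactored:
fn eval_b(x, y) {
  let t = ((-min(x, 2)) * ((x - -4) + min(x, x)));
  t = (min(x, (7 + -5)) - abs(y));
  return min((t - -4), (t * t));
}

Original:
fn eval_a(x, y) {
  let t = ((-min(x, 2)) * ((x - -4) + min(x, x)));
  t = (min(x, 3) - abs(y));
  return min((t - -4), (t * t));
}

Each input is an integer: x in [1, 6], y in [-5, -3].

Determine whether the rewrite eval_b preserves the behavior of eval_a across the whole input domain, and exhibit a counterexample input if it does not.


On input x=3, y=-5, eval_a returns 2 while eval_b returns 1.
verdict: not equivalent; witness: x=3, y=-5


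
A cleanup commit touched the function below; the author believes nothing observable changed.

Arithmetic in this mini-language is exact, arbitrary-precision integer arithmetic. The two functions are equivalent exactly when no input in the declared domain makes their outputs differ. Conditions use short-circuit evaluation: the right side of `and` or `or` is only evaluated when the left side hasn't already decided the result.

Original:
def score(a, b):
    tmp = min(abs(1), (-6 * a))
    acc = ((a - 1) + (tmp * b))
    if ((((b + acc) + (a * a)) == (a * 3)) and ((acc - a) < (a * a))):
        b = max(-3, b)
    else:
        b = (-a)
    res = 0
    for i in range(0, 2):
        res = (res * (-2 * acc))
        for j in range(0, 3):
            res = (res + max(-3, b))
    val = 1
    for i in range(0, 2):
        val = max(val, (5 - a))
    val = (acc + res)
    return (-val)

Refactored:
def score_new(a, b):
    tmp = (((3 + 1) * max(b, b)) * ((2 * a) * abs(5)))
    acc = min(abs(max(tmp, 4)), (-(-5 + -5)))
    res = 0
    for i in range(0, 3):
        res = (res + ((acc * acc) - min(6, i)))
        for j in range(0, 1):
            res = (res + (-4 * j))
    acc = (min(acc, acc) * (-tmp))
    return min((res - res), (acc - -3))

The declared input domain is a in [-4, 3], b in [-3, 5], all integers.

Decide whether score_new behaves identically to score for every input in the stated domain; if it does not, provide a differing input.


Try a=-4, b=-3.
score: tmp = 1; acc = -8; ((((b + acc) + (a * a)) == (a * 3)) and ((acc - a) < (a * a))) -> false; b = 4; res = 0; [i=0]; res = 0; [j=0]; res = 4; [j=1]; res = 8; [j=2]; res = 12; [i=1]; res = 192; [j=0]; res = 196; [j=1]; res = 200; [j=2]; res = 204; val = 1; [i=0]; val = 9; [i=1]; val = 9; val = 196; return -196
score_new: tmp = 480; acc = 10; res = 0; [i=0]; res = 100; [j=0]; res = 100; [i=1]; res = 199; [j=0]; res = 199; [i=2]; res = 297; [j=0]; res = 297; acc = -4800; return -4797
-196 against -4797: the behavior changed.
verdict: not equivalent; witness: a=-4, b=-3


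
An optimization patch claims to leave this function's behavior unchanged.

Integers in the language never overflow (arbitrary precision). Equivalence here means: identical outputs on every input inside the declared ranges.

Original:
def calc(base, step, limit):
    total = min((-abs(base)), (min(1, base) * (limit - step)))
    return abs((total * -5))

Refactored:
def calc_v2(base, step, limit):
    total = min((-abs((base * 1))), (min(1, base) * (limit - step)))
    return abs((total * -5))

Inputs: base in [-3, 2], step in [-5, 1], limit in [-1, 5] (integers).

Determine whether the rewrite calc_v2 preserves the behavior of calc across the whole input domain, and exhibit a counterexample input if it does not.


Reading the diff, among the changes: arithmetic usage differs; constant usage differs.
Spot check at base=0, step=-2, limit=5 — calc: total = 0; return 0. calc_v2: total = 0; return 0. Both give 0.
Across all 294 domain points the two functions coincide.
verdict: equivalent


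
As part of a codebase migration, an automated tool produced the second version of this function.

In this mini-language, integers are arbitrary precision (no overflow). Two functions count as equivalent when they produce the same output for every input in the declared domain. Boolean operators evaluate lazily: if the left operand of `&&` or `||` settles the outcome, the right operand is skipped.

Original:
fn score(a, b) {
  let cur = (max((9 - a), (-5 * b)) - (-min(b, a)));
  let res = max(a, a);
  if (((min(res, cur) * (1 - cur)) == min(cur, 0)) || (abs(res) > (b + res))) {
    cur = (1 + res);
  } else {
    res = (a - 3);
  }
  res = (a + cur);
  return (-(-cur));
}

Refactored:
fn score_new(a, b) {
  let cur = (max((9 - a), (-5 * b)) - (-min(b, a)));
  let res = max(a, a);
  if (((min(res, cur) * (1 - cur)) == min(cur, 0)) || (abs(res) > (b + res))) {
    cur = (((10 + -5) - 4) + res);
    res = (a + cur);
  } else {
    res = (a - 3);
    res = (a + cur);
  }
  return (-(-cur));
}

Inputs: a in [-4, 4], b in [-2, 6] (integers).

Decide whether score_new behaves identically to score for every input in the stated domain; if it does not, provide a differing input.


Behavior is preserved: although constant usage differs; statement counts differ; arithmetic usage differs, the outputs never diverge.
Tracing a=0, b=2: score: cur becomes 9; next res becomes 0; next (((min(res, cur) * (1 - cur)) == min(cur, 0)) || (abs(res) > (b + res))) evaluates to true; next cur becomes 1; next res becomes 1; next final value 1 | score_new: cur becomes 9; next res becomes 0; next (((min(res, cur) * (1 - cur)) == min(cur, 0)) || (abs(res) > (b + res))) evaluates to true; next cur becomes 1; next res becomes 1; next final value 1 — matching result 1.
An exhaustive pass over the 81 declared inputs shows identical outputs.
verdict: equivalent
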